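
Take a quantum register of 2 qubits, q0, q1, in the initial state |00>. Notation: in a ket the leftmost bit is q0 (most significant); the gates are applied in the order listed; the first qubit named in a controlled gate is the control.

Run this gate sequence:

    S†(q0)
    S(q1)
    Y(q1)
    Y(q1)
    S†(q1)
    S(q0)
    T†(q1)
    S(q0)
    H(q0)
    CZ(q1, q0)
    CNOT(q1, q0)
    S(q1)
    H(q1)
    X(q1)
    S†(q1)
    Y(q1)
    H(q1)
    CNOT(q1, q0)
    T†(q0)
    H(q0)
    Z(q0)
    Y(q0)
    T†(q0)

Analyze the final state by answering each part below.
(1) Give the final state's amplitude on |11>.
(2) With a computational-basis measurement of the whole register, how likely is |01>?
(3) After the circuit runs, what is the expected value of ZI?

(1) The amplitude on |11> is -1/4 - I/4 - exp(I*pi/4)/4 - exp(3*I*pi/4)/4. Key observation: gates 1-6 undo each other exactly, leaving only the rest of the circuit to track.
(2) Outcome |01> occurs with probability 1/4 - sqrt(2)/8.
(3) In the final state, ZI has expectation -sqrt(2)/2.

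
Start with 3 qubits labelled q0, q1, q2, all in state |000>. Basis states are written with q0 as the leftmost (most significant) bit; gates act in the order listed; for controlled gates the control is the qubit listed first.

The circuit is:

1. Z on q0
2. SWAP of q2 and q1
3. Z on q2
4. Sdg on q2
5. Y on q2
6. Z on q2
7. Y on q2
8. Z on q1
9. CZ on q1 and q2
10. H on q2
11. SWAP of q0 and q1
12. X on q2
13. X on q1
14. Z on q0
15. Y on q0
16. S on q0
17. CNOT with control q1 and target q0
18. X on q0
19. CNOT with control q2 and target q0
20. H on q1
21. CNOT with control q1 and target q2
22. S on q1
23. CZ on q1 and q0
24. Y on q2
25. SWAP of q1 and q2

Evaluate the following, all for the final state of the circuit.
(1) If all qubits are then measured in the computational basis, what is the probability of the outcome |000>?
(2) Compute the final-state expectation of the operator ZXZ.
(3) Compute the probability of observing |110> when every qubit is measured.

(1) A full measurement returns |000> with probability 1/4.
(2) In the final state, ZXZ has expectation 0.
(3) The probability of measuring |110> is 1/4.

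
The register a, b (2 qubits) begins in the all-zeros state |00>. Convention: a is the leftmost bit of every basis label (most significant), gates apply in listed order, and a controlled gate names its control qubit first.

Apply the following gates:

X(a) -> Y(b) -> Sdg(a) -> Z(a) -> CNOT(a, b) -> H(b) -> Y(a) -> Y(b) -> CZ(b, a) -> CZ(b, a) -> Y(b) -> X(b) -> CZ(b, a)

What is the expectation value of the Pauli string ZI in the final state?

The expectation value of ZI is 1. Key observation: steps 8-11 multiply out to the identity, so the circuit reduces to the remaining gates.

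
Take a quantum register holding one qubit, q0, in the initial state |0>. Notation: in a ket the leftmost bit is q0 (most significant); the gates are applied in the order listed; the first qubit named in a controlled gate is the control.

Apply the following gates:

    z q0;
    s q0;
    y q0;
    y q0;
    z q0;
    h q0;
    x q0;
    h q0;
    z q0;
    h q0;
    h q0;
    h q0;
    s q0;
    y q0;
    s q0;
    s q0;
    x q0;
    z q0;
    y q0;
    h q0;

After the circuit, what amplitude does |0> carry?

The amplitude on |0> is 1/2 + I/2. Key observation: gates 6-9 undo each other exactly, leaving only the rest of the circuit to track.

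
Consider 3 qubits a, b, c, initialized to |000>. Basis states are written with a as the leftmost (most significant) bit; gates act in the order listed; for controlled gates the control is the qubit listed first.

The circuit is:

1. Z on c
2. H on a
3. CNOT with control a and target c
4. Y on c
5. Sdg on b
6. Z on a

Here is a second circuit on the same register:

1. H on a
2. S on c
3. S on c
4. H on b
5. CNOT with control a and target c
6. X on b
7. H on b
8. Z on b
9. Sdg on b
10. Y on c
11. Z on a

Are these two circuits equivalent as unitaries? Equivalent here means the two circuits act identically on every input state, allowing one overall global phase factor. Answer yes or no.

Yes, they are equivalent — the unitaries differ by at most a global phase.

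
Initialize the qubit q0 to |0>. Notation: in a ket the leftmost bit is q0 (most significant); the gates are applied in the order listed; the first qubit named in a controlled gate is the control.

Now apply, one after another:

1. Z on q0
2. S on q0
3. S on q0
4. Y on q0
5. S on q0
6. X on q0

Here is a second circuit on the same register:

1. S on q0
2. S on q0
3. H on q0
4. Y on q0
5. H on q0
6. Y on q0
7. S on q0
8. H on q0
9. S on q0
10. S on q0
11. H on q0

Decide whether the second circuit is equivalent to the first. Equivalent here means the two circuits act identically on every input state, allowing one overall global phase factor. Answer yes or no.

No, they are not equivalent — no single phase factor reconciles the two unitaries.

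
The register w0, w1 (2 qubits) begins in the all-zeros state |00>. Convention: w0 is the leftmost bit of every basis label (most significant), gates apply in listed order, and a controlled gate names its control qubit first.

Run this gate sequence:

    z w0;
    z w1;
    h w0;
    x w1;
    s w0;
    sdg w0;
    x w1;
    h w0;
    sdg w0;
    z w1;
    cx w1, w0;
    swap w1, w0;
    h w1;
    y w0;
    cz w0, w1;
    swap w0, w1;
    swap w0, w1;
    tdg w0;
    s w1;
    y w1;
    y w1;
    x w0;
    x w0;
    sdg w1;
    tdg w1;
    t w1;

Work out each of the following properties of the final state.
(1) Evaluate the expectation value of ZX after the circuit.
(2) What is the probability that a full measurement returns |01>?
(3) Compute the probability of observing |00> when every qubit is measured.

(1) The observable ZX averages to 1.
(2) A full measurement returns |01> with probability 0.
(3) A full measurement returns |00> with probability 0.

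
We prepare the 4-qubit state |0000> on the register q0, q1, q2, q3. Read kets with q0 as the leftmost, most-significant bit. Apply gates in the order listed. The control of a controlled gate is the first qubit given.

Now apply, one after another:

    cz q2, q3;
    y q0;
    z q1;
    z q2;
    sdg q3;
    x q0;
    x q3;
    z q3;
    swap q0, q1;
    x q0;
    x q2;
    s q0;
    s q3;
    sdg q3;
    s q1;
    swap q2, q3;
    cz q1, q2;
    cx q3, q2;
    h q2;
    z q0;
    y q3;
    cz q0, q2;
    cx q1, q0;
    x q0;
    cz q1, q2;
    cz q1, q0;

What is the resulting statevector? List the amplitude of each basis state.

After the circuit, the state carries amplitude sqrt(2)*I/2 on |0000>, -sqrt(2)*I/2 on |0010>, and 0 on every other basis state. Key observation: steps 13-14 multiply out to the identity, so the circuit reduces to the remaining gates.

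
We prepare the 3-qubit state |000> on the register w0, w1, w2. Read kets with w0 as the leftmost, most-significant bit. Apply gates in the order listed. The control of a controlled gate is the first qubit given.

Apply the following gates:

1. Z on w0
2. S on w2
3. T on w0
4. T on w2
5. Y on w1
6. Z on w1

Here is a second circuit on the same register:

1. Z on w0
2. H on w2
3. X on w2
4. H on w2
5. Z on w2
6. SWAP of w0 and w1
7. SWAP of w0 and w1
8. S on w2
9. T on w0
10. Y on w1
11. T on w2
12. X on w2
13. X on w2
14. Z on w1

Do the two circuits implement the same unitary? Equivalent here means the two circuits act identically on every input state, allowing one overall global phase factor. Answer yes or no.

Yes: on every input state the two circuits agree up to one overall phase factor.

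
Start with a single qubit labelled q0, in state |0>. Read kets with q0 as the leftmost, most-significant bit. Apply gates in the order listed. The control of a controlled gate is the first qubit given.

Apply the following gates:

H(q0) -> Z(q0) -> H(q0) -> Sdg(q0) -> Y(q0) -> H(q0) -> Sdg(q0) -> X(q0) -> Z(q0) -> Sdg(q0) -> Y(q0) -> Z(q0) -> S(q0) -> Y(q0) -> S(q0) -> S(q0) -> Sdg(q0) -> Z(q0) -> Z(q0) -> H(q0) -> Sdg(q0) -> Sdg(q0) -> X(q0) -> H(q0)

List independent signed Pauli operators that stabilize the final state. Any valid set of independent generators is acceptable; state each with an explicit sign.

The stabilizer group can be generated by -X, among other valid generating sets.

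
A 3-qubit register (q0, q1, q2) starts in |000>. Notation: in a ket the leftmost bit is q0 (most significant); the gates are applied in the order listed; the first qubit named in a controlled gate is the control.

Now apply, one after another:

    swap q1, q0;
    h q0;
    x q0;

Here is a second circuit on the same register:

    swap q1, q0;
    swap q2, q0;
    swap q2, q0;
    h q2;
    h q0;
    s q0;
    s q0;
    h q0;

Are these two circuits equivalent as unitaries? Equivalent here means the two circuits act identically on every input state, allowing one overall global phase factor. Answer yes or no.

No: there is an input state on which the two circuits produce genuinely different outputs (not merely differing by a phase).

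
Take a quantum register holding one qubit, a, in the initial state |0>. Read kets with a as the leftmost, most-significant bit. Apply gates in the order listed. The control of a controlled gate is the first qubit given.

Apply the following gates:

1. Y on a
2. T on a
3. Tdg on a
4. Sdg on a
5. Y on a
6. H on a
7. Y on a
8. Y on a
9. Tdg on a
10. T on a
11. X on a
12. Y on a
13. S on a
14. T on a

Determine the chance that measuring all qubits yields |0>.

The probability of measuring |0> is 1/2.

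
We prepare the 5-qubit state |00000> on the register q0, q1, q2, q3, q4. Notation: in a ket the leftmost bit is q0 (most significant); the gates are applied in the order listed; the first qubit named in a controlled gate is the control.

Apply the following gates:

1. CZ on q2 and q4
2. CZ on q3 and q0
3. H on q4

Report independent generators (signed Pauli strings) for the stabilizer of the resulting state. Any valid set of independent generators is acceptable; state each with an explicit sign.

The stabilizer group can be generated by +IIIIX, +ZIIII, +IZIII, +IIZII, +IIIZI, among other valid generating sets.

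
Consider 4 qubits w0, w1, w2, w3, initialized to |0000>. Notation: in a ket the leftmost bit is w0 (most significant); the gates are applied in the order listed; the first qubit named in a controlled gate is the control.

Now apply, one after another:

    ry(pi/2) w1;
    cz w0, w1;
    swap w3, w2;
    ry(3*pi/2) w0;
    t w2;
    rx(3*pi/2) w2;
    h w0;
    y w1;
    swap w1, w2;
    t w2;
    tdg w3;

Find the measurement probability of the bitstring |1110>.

The probability of measuring |1110> is 1/4.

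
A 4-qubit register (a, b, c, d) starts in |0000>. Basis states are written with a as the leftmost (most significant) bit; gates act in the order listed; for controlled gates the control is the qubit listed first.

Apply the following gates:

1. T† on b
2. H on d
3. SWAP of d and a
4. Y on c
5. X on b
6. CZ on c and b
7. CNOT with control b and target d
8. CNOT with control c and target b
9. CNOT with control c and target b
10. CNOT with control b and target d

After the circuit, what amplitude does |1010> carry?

The final state's coefficient on |1010> equals 0. Key observation: the block from step 7 through step 10 cancels to the identity and can be dropped.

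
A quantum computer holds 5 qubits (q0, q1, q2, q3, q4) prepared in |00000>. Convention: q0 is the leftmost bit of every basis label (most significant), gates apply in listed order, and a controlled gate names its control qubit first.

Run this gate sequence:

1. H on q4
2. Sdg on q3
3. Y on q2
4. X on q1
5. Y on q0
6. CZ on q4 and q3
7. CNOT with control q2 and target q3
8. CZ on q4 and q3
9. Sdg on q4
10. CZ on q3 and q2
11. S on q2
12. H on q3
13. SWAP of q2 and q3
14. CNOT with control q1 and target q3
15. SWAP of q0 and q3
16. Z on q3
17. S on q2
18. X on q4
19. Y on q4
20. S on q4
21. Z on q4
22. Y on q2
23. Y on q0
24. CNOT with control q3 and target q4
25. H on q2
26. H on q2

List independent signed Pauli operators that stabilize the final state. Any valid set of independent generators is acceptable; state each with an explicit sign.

The stabilizer group can be generated by -IIYII, -IIIIX, -ZIIII, -IZIII, -IIIZI, among other valid generating sets.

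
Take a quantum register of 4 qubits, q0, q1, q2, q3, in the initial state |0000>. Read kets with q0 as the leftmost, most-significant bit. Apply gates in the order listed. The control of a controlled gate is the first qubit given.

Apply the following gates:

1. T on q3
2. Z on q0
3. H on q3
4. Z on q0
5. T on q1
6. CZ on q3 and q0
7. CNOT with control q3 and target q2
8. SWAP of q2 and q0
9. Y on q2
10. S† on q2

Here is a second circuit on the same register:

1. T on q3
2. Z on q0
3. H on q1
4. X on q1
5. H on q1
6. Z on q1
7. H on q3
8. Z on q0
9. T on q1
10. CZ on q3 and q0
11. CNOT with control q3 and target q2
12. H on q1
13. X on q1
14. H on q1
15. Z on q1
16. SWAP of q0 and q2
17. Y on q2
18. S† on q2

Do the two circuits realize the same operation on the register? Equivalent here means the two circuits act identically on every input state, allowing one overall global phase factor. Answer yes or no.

Yes — the two circuits implement the same unitary up to a global phase.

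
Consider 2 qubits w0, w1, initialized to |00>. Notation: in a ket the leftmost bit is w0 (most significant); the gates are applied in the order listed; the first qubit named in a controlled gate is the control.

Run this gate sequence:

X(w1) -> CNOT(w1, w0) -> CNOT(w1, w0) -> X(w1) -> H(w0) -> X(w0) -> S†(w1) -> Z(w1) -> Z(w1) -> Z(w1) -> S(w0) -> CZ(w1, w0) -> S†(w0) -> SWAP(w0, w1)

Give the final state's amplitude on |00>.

The amplitude on |00> is sqrt(2)/2. Key observation: the block from step 1 through step 4 cancels to the identity and can be dropped.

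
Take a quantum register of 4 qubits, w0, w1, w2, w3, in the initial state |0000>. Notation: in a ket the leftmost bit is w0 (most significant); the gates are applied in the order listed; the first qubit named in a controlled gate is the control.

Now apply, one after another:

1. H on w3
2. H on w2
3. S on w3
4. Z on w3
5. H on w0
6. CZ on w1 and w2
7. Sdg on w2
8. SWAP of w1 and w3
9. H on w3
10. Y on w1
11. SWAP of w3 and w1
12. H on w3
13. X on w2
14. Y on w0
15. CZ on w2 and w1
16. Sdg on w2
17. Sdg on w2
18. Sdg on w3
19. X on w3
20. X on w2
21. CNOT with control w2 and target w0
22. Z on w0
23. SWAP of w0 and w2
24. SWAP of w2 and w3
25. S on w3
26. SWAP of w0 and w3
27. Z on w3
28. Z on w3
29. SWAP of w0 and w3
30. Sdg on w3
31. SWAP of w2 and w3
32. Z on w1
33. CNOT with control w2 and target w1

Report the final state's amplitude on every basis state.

After the circuit, the state carries amplitude sqrt(2)*(-1 - I)/8 on |0000>, sqrt(2)*(-1 - I)/8 on |0001>, sqrt(2)*(-1 - I)/8 on |0010>, sqrt(2)*(-1 - I)/8 on |0011>, sqrt(2)*(-1 - I)/8 on |0100>, sqrt(2)*(-1 - I)/8 on |0101>, sqrt(2)*(-1 - I)/8 on |0110>, sqrt(2)*(-1 - I)/8 on |0111>, sqrt(2)*(-1 + I)/8 on |1000>, sqrt(2)*(-1 + I)/8 on |1001>, sqrt(2)*(1 - I)/8 on |1010>, sqrt(2)*(1 - I)/8 on |1011>, sqrt(2)*(1 - I)/8 on |1100>, sqrt(2)*(1 - I)/8 on |1101>, sqrt(2)*(-1 + I)/8 on |1110>, sqrt(2)*(-1 + I)/8 on |1111>.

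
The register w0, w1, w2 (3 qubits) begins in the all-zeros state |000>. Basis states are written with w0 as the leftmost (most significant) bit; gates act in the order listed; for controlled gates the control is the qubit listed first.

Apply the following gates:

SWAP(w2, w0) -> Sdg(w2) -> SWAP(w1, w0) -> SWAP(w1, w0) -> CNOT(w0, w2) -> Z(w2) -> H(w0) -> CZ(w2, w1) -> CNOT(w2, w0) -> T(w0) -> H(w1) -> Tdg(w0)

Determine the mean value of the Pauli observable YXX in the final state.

In the final state, YXX has expectation 0. Key observation: steps 3-4 multiply out to the identity, so the circuit reduces to the remaining gates.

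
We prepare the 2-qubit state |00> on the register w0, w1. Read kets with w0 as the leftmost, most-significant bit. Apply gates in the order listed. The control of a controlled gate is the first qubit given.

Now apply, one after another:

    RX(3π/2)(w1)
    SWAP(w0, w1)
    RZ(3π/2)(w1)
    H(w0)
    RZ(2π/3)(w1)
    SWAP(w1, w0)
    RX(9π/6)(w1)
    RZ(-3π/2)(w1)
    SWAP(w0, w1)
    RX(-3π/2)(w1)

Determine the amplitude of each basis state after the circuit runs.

After the circuit, the state carries amplitude (1 + I)*exp(2*I*pi/3)/2 on |00>, (1 - I)*exp(2*I*pi/3)/2 on |01>, 0 on |10>, 0 on |11>.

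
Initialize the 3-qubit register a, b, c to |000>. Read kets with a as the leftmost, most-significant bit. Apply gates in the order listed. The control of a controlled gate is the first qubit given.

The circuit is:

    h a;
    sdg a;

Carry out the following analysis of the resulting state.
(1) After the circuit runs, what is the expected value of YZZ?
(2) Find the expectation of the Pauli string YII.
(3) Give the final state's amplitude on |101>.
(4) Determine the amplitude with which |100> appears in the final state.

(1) The observable YZZ averages to -1.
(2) The expectation value of YII is -1.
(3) |101> carries amplitude 0 in the final state.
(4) The final state's coefficient on |100> equals -sqrt(2)*I/2.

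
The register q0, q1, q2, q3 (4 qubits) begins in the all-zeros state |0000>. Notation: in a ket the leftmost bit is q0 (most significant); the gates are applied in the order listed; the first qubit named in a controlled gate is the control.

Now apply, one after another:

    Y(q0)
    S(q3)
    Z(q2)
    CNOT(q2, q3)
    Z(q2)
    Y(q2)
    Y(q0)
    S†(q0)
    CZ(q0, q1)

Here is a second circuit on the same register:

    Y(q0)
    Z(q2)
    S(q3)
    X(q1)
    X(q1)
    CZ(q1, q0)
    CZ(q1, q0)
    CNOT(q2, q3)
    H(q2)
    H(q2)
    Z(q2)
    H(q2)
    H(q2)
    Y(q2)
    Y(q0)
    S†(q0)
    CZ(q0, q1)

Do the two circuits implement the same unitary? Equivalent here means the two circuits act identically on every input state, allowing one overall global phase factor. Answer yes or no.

Yes — the two circuits implement the same unitary up to a global phase.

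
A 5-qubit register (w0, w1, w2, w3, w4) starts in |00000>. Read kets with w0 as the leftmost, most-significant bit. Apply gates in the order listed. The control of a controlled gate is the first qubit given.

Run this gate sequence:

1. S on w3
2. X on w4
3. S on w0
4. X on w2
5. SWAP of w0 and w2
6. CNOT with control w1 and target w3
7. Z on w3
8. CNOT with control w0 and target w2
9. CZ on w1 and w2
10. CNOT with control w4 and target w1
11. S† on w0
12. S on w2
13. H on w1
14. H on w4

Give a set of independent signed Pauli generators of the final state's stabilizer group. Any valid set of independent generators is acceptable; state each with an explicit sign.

One valid set of independent stabilizer generators is -IXIII, -IIIIX, -ZIIII, -IIZII, +IIIZI (any independent generating set of the same group is equally correct).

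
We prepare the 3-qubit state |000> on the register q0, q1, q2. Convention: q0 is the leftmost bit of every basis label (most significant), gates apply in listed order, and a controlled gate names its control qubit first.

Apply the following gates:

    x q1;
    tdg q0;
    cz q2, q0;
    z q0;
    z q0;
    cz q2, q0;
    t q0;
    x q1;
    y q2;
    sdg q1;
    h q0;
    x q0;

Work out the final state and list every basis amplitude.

The resulting statevector has amplitude sqrt(2)*I/2 on |001>, sqrt(2)*I/2 on |101>, and 0 on every other basis state. Key observation: gates 1-8 undo each other exactly, leaving only the rest of the circuit to track.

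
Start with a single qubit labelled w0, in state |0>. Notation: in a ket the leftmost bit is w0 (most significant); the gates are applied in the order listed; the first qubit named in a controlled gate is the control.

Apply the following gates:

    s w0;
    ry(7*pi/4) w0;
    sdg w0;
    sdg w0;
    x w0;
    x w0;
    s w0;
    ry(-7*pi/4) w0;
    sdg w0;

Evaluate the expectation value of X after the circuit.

The observable X averages to sqrt(2)/2.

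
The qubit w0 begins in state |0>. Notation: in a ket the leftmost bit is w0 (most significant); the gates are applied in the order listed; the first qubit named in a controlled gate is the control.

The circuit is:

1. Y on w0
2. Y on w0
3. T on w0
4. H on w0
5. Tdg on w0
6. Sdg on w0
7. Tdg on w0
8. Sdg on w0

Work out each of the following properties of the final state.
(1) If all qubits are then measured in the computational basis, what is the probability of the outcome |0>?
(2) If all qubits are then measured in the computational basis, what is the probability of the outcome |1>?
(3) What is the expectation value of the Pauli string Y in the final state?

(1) Outcome |0> occurs with probability 1/2.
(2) The probability of measuring |1> is 1/2.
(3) The expectation value of Y is 1.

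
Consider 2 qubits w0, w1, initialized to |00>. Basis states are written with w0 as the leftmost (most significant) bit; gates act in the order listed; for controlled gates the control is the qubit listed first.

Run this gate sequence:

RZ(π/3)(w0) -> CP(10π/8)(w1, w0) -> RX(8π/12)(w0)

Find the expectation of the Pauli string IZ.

The expectation value of IZ is 1.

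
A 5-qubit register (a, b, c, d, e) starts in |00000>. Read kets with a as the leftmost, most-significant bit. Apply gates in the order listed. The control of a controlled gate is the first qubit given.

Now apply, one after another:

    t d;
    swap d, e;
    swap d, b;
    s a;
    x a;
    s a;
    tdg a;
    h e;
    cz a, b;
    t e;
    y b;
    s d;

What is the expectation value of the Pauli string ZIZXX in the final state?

The expectation value of ZIZXX is 0.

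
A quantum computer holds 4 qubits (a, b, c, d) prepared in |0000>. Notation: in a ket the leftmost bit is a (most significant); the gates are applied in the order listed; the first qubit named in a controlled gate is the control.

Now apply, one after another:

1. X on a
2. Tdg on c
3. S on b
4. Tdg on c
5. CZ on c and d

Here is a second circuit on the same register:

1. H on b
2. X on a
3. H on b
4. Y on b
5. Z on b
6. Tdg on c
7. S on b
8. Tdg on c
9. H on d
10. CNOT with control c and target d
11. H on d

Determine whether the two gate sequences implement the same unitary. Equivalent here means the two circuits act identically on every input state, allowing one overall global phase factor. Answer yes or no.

No: there is an input state on which the two circuits produce genuinely different outputs (not merely differing by a phase).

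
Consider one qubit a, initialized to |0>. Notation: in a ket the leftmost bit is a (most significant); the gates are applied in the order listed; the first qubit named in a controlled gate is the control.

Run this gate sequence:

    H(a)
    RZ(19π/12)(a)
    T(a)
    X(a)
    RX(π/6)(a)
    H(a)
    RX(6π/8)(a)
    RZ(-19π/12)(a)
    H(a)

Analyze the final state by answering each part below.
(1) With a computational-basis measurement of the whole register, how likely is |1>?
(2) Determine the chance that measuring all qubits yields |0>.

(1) Outcome |1> occurs with probability -sqrt(6)/32 - sqrt(3)/32 + sqrt(2)/32 + 13/32.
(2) A full measurement returns |0> with probability -sqrt(2)/32 + sqrt(3)/32 + sqrt(6)/32 + 19/32.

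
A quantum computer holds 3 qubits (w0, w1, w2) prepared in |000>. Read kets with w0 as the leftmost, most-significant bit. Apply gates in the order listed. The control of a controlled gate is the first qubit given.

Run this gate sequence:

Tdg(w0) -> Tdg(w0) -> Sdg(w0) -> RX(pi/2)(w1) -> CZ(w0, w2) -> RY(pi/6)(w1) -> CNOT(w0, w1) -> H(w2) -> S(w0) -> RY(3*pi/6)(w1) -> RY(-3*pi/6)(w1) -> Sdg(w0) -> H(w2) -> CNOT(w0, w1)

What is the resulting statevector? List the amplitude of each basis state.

The final amplitudes are (1 - I)*(1 + sqrt(3)*I)/4 on |000>, (1 - I)*(sqrt(3) - I)/4 on |010>, and 0 on every other basis state.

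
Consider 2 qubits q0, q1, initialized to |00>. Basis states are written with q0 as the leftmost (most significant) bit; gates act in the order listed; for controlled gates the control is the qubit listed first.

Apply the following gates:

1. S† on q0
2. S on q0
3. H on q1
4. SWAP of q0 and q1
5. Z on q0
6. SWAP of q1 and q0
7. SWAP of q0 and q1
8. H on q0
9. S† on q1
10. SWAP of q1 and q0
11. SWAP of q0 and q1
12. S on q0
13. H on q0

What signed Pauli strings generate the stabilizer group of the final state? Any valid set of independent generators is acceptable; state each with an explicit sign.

The final state is stabilized by the group generated by -XI, +IZ; other independent generating sets are equally valid.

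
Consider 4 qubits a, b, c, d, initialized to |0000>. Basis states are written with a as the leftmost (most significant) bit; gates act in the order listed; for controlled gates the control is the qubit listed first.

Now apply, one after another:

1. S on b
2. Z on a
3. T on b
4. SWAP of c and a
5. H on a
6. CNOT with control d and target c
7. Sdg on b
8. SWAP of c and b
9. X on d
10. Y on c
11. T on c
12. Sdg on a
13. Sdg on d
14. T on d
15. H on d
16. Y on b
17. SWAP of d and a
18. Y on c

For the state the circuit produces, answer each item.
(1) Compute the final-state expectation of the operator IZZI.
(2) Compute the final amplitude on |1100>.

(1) The expectation value of IZZI is -1.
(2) The amplitude on |1100> is -I/2.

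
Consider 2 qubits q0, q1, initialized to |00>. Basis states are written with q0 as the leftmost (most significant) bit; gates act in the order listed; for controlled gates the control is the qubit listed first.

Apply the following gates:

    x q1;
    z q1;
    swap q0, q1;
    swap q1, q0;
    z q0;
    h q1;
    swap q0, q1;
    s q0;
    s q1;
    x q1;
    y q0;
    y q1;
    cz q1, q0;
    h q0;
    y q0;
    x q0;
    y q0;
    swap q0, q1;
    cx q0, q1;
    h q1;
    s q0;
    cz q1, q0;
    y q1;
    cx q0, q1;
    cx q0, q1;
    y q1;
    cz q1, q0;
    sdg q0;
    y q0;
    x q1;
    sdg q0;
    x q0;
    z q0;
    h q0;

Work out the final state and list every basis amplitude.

After the circuit, the state carries amplitude -1/2 on |00>, I/2 on |01>, -1/2 on |10>, I/2 on |11>.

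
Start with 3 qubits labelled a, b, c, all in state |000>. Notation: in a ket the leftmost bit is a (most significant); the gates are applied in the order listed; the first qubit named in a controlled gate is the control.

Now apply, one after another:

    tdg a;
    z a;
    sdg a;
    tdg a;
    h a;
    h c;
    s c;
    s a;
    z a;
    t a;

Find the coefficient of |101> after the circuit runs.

The final state's coefficient on |101> equals exp(I*pi/4)/2.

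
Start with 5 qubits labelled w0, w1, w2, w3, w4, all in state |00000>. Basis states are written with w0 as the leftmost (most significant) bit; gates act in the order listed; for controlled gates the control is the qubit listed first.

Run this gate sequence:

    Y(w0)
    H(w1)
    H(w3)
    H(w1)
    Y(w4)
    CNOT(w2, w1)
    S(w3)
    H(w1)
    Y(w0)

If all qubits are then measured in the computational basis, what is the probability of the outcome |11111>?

A full measurement returns |11111> with probability 0.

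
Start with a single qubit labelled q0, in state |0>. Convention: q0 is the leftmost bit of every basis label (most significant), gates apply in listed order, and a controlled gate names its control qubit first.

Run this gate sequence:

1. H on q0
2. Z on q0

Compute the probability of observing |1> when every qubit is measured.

Outcome |1> occurs with probability 1/2.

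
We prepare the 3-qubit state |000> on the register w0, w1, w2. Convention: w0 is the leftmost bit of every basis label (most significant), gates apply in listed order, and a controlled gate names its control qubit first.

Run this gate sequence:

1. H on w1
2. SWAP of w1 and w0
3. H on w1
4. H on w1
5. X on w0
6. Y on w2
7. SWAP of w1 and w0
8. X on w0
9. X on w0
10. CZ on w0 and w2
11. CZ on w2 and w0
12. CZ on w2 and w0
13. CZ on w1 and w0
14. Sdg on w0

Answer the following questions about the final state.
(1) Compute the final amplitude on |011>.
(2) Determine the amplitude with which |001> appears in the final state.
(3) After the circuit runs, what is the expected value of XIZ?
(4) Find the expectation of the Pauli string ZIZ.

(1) The final state's coefficient on |011> equals sqrt(2)*I/2. Key observation: the block from step 8 through step 9 cancels to the identity and can be dropped.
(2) |001> carries amplitude sqrt(2)*I/2 in the final state.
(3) The observable XIZ averages to 0.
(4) The expectation value of ZIZ is -1.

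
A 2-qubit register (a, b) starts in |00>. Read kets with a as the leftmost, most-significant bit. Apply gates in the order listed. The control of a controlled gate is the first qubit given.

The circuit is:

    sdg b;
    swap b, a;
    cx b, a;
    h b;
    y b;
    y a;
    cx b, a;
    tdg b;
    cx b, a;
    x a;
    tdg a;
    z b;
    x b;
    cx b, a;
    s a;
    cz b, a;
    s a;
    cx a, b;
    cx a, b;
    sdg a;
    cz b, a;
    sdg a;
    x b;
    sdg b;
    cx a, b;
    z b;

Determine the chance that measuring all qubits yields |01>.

A full measurement returns |01> with probability 1/2. Key observation: steps 15-22 multiply out to the identity, so the circuit reduces to the remaining gates.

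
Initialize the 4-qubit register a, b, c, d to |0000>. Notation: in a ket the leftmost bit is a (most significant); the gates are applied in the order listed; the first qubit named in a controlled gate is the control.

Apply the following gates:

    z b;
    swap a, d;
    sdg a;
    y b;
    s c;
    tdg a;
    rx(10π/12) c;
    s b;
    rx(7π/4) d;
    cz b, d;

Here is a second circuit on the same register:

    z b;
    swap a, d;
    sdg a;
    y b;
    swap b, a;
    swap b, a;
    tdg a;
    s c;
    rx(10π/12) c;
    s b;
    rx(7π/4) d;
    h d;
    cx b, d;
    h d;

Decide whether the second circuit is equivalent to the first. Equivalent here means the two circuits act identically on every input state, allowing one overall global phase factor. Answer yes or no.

Yes, they are equivalent — the unitaries differ by at most a global phase.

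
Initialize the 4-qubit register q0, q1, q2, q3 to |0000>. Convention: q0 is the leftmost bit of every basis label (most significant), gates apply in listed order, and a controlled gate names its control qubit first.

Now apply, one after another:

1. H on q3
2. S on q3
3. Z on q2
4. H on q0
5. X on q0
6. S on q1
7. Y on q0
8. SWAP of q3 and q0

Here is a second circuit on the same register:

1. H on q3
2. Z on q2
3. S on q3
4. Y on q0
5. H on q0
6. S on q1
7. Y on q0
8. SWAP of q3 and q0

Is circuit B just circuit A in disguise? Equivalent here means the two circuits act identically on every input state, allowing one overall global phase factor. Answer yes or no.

No, they are not equivalent — no single phase factor reconciles the two unitaries.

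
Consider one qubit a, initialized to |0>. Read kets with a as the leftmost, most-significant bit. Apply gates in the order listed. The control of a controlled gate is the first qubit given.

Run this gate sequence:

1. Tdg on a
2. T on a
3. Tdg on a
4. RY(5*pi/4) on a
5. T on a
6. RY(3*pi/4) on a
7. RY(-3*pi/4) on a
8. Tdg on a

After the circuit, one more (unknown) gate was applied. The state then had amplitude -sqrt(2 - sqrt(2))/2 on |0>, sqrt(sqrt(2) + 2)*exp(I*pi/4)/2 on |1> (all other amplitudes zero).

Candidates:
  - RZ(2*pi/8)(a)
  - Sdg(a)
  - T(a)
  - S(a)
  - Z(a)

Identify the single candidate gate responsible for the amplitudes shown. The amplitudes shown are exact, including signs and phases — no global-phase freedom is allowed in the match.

The applied gate was T(a). Key observation: the block from step 5 through step 8 cancels to the identity and can be dropped.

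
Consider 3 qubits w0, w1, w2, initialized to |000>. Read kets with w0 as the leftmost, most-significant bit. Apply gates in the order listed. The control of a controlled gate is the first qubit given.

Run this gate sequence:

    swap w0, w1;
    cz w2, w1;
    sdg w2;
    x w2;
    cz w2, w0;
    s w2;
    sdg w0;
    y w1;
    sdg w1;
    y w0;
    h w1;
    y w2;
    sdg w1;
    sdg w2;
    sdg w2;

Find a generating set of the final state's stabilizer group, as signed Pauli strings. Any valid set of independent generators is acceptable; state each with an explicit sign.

The final state is stabilized by the group generated by +IYI, -ZII, +IIZ; other independent generating sets are equally valid.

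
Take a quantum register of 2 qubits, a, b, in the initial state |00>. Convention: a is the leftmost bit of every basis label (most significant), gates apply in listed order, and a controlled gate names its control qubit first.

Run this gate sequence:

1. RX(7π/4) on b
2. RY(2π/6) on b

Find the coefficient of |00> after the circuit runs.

The final state's coefficient on |00> equals -sqrt(3*sqrt(2) + 6)/4 + I*sqrt(2 - sqrt(2))/4.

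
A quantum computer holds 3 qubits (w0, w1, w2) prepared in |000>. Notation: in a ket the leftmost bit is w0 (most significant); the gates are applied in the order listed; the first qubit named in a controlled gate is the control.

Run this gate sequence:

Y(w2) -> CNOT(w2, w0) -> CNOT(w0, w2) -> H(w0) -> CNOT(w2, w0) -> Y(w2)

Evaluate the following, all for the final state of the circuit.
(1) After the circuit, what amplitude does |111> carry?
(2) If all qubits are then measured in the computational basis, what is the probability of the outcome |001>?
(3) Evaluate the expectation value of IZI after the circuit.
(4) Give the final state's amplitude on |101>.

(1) |111> carries amplitude 0 in the final state.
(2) The probability of measuring |001> is 1/2.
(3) The expectation value of IZI is 1.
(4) |101> carries amplitude sqrt(2)/2 in the final state.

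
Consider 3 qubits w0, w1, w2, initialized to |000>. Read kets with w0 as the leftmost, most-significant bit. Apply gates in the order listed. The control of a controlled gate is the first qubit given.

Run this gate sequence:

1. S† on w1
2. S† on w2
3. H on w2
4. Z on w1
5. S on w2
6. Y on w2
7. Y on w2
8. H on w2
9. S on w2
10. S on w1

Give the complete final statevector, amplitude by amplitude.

After the circuit, the state carries amplitude 1/2 + I/2 on |000>, 1/2 + I/2 on |001>, and 0 on every other basis state.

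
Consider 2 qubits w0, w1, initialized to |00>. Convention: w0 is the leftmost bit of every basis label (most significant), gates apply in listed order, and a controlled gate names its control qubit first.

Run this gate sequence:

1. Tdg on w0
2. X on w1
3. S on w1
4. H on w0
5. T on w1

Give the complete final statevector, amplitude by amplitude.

After the circuit, the state carries amplitude 0 on |00>, sqrt(2)*exp(3*I*pi/4)/2 on |01>, 0 on |10>, sqrt(2)*exp(3*I*pi/4)/2 on |11>.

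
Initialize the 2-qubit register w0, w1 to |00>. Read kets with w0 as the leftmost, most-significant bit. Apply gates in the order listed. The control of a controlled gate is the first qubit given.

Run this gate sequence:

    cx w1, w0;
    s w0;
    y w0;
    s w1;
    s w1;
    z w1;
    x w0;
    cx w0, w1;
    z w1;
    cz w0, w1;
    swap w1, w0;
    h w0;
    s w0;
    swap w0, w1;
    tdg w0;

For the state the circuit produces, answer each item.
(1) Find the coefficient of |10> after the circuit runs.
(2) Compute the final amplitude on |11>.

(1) The amplitude on |10> is 0.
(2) The amplitude on |11> is 0.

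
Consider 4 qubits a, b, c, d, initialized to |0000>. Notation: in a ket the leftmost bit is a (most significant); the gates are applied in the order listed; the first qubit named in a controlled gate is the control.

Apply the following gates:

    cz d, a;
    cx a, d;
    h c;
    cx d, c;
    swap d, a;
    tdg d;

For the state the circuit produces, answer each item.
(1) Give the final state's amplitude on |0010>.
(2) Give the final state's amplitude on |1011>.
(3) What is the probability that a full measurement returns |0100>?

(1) The amplitude on |0010> is sqrt(2)/2.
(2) The amplitude on |1011> is 0.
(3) Outcome |0100> occurs with probability 0.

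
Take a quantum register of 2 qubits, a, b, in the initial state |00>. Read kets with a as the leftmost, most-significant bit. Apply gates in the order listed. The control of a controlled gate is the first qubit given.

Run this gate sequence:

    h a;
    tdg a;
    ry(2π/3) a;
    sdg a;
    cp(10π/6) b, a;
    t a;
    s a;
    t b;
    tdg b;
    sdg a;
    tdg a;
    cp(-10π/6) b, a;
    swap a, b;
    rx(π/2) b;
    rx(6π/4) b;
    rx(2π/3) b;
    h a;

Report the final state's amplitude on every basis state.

After the circuit, the state carries amplitude 1/4 - sqrt(3)*exp(3*I*pi/4)/4 on |00>, -exp(I*pi/4)/4 + sqrt(3)*I/4 on |01>, 1/4 - sqrt(3)*exp(3*I*pi/4)/4 on |10>, -exp(I*pi/4)/4 + sqrt(3)*I/4 on |11>. Key observation: gates 5-12 undo each other exactly, leaving only the rest of the circuit to track.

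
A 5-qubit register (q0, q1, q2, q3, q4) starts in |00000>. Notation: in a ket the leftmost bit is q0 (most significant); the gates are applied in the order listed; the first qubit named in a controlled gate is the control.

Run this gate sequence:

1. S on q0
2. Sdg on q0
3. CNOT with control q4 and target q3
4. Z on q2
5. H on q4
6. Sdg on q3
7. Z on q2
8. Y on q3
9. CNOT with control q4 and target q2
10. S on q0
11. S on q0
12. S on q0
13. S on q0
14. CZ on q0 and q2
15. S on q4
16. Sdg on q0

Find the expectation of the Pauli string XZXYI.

In the final state, XZXYI has expectation 0. Key observation: the block from step 10 through step 13 cancels to the identity and can be dropped.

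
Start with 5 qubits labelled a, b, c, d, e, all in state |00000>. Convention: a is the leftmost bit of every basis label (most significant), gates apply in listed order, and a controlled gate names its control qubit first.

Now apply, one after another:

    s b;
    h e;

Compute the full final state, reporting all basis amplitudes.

The resulting statevector has amplitude sqrt(2)/2 on |00000>, sqrt(2)/2 on |00001>, and 0 on every other basis state.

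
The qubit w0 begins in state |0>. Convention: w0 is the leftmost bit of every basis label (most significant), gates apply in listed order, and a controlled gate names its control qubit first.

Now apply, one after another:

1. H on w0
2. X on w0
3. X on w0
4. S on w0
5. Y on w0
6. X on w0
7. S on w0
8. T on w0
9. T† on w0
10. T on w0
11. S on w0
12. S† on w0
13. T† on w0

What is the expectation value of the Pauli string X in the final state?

The expectation value of X is 1.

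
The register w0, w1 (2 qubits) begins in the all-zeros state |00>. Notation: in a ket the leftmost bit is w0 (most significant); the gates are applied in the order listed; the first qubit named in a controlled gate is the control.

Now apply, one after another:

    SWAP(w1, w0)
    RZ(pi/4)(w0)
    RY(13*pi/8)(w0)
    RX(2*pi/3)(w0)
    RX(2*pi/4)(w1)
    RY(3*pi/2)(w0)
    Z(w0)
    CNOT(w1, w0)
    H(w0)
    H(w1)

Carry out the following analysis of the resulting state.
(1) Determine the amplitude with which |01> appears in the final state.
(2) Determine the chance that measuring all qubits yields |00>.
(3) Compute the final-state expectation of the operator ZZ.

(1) The amplitude on |01> is (-cos(3*pi/16) + sqrt(3)*sin(3*pi/16) - sqrt(3)*I*sin(3*pi/16) - I*cos(3*pi/16))*exp(7*I*pi/8)/4.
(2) A full measurement returns |00> with probability 1/4 - sqrt(2 - sqrt(2))/16.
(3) The observable ZZ averages to 0.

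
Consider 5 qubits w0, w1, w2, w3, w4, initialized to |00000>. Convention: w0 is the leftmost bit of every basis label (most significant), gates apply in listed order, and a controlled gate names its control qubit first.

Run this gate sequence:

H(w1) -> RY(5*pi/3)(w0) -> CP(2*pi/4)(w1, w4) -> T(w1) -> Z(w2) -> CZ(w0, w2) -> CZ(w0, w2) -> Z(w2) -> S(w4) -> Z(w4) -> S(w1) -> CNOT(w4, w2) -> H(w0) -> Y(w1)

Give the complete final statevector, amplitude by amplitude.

The resulting statevector has amplitude -sqrt(3)*exp(I*pi/4)/4 + exp(I*pi/4)/4 on |00000>, I*(1 - sqrt(3))/4 on |01000>, (-sqrt(3) - 1)*exp(I*pi/4)/4 on |10000>, I*(-sqrt(3) - 1)/4 on |11000>, and 0 on every other basis state. Key observation: gates 5-8 undo each other exactly, leaving only the rest of the circuit to track.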